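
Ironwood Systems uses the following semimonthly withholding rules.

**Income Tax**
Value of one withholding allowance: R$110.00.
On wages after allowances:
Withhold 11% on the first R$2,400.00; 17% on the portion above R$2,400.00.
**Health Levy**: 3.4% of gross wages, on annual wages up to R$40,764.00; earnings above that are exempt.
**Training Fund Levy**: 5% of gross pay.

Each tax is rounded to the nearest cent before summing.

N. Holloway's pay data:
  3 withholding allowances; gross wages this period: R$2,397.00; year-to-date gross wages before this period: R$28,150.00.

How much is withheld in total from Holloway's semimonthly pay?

R$428.72

Income Tax: taxable = R$2,397.00 − 3×R$110.00 = R$2,067.00
  11% × R$2,067.00 = R$227.37
Health Levy: 3.4% × R$2,397.00 = R$81.50
Training Fund Levy: 5% × R$2,397.00 = R$119.85
Total: R$227.37 + R$81.50 + R$119.85 = R$428.72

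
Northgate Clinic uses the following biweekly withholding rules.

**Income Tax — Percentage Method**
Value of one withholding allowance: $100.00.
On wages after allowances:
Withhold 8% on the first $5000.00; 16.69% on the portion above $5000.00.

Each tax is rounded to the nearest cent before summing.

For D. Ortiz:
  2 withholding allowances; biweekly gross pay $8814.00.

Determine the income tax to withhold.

Income Tax: taxable = $8814.00 − 2×$100.00 = $8614.00
  $400.00 + 16.69% × ($8614.00 − $5000.00) = $400.00 + 16.69% × $3614.00 = $1003.18

$1003.18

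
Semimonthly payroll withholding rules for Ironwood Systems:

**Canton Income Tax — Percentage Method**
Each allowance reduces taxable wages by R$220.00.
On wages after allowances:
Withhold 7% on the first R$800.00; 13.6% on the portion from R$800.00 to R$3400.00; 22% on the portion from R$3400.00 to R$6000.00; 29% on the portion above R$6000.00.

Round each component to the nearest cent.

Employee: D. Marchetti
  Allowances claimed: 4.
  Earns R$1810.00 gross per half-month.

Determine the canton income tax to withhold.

Canton Income Tax: taxable = R$1810.00 − 4×R$220.00 = R$930.00
  R$56.00 + 13.6% × (R$930.00 − R$800.00) = R$56.00 + 13.6% × R$130.00 = R$73.68

R$73.68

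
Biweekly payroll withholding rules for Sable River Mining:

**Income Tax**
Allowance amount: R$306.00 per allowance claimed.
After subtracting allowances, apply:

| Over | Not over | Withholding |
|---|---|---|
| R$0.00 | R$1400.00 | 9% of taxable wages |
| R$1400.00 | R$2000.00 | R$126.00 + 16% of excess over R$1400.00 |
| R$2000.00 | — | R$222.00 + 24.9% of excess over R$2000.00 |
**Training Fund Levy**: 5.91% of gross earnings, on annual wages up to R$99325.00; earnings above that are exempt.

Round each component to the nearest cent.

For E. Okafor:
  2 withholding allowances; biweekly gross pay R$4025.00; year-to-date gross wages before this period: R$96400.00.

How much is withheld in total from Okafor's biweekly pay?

Income Tax: taxable = R$4025.00 − 2×R$306.00 = R$3413.00
  R$222.00 + 24.9% × (R$3413.00 − R$2000.00) = R$222.00 + 24.9% × R$1413.00 = R$573.84
Training Fund Levy: cap R$99325.00 − YTD R$96400.00 = R$2925.00 subject; 5.91% × R$2925.00 = R$172.87
Total: R$573.84 + R$172.87 = R$746.71

R$746.71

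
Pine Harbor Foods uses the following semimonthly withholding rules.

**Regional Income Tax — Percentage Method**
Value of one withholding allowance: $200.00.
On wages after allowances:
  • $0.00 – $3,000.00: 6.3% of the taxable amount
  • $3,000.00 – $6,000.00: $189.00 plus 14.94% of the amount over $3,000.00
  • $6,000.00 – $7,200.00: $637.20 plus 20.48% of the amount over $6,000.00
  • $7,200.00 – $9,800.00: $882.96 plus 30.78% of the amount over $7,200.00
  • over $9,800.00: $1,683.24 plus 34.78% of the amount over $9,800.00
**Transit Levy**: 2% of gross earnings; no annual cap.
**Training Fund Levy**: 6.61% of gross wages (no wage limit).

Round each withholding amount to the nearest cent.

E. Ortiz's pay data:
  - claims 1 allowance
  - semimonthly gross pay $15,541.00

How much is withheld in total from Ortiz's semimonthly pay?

Regional Income Tax: taxable = $15,541.00 − 1×$200.00 = $15,341.00
  $1,683.24 + 34.78% × ($15,341.00 − $9,800.00) = $1,683.24 + 34.78% × $5,541.00 = $3,610.40
Transit Levy: 2% × $15,541.00 = $310.82
Training Fund Levy: 6.61% × $15,541.00 = $1,027.26
Total: $3,610.40 + $310.82 + $1,027.26 = $4,948.48

$4,948.48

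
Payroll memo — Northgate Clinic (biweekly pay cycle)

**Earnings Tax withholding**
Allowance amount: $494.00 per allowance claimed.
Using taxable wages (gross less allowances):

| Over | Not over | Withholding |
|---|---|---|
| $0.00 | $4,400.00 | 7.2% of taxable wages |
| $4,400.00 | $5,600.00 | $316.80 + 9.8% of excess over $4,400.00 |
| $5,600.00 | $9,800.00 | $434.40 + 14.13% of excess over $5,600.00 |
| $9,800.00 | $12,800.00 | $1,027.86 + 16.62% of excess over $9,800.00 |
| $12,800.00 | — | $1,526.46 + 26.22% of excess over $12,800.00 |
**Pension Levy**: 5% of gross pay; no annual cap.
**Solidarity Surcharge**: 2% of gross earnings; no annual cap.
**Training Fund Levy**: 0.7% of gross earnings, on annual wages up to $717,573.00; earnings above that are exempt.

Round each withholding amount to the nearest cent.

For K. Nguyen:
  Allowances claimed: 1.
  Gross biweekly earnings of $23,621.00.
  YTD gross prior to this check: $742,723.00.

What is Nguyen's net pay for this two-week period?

$17,733.33

Earnings Tax: taxable = $23,621.00 − 1×$494.00 = $23,127.00
  $1,526.46 + 26.22% × ($23,127.00 − $12,800.00) = $1,526.46 + 26.22% × $10,327.00 = $4,234.20
Pension Levy: 5% × $23,621.00 = $1,181.05
Solidarity Surcharge: 2% × $23,621.00 = $472.42
Training Fund Levy: YTD $742,723.00 ≥ cap $717,573.00 → $0.00
Total withheld: $4,234.20 + $1,181.05 + $472.42 + $0.00 = $5,887.67
Net pay: $23,621.00 − $5,887.67 = $17,733.33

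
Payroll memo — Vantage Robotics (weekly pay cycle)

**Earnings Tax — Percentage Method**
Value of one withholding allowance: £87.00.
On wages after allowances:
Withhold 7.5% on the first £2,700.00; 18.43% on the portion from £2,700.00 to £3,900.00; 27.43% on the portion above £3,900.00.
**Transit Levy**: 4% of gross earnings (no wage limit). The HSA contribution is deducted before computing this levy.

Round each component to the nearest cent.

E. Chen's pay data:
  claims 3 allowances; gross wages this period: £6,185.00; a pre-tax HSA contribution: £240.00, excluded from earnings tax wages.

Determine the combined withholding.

Earnings Tax: taxable = £6,185.00 − £240.00 − 3×£87.00 = £5,684.00
  £423.66 + 27.43% × (£5,684.00 − £3,900.00) = £423.66 + 27.43% × £1,784.00 = £913.01
Transit Levy: 4% × £5,945.00 = £237.80
Total: £913.01 + £237.80 = £1,150.81

£1,150.81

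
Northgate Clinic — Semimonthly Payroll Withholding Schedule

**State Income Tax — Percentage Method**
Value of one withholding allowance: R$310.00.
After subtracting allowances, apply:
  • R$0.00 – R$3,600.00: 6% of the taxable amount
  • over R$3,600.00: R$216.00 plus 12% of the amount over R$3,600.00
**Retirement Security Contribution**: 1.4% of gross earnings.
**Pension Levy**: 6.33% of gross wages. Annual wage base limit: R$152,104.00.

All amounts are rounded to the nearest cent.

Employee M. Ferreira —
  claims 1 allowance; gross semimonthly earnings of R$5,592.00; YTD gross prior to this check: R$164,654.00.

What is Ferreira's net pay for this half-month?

State Income Tax: taxable = R$5,592.00 − 1×R$310.00 = R$5,282.00
  R$216.00 + 12% × (R$5,282.00 − R$3,600.00) = R$216.00 + 12% × R$1,682.00 = R$417.84
Retirement Security Contribution: 1.4% × R$5,592.00 = R$78.29
Pension Levy: YTD R$164,654.00 ≥ cap R$152,104.00 → R$0.00
Total withheld: R$417.84 + R$78.29 + R$0.00 = R$496.13
Net pay: R$5,592.00 − R$496.13 = R$5,095.87

R$5,095.87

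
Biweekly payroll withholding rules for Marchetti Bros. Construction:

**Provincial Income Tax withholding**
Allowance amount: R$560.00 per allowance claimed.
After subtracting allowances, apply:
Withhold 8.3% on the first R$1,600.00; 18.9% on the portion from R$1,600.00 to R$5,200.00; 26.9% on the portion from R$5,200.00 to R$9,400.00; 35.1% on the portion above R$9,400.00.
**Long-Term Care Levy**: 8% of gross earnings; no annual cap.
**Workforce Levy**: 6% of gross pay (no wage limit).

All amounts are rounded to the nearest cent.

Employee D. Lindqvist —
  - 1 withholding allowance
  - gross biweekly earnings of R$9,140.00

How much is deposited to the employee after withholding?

R$6,137.98

Provincial Income Tax: taxable = R$9,140.00 − 1×R$560.00 = R$8,580.00
  R$813.20 + 26.9% × (R$8,580.00 − R$5,200.00) = R$813.20 + 26.9% × R$3,380.00 = R$1,722.42
Long-Term Care Levy: 8% × R$9,140.00 = R$731.20
Workforce Levy: 6% × R$9,140.00 = R$548.40
Total withheld: R$1,722.42 + R$731.20 + R$548.40 = R$3,002.02
Net pay: R$9,140.00 − R$3,002.02 = R$6,137.98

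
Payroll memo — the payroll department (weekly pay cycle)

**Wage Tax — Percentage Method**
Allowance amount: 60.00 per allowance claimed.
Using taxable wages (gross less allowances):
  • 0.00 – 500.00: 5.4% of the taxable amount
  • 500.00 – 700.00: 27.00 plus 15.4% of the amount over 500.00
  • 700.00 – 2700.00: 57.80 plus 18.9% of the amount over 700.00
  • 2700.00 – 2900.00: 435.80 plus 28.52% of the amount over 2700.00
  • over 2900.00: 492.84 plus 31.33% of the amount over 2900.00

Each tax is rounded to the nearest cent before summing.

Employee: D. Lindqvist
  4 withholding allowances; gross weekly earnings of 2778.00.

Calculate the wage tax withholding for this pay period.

Wage Tax: taxable = 2778.00 − 4×60.00 = 2538.00
  57.80 + 18.9% × (2538.00 − 700.00) = 57.80 + 18.9% × 1838.00 = 405.18

405.18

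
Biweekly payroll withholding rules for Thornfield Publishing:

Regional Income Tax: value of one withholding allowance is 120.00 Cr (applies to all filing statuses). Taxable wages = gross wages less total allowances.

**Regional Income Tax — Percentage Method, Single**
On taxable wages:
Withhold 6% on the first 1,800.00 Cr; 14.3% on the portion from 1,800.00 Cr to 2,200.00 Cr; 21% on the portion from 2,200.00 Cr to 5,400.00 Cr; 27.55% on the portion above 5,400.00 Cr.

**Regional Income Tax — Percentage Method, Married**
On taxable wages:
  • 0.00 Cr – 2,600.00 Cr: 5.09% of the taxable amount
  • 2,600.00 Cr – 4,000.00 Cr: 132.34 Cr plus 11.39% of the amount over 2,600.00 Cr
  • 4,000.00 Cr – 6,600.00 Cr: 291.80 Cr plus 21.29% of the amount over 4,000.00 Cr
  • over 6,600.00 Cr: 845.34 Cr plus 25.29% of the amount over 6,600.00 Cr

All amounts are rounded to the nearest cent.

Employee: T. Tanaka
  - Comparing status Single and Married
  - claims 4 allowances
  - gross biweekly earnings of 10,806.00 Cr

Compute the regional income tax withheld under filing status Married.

Regional Income Tax (Married): taxable = 10,806.00 Cr − 4×120.00 Cr = 10,326.00 Cr
  845.34 Cr + 25.29% × (10,326.00 Cr − 6,600.00 Cr) = 845.34 Cr + 25.29% × 3,726.00 Cr = 1,787.65 Cr

1,787.65 Cr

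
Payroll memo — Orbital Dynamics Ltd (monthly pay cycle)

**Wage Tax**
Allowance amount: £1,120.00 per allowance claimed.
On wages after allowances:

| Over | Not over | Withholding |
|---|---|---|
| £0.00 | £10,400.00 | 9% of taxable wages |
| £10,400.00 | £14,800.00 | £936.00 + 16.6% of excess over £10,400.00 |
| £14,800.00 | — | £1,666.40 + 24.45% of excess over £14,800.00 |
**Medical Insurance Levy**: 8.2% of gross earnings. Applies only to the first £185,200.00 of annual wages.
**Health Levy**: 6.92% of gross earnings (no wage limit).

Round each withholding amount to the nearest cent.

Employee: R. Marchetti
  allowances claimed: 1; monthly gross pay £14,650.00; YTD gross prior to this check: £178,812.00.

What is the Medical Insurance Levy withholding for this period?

Medical Insurance Levy: cap £185,200.00 − YTD £178,812.00 = £6,388.00 subject; 8.2% × £6,388.00 = £523.82

£523.82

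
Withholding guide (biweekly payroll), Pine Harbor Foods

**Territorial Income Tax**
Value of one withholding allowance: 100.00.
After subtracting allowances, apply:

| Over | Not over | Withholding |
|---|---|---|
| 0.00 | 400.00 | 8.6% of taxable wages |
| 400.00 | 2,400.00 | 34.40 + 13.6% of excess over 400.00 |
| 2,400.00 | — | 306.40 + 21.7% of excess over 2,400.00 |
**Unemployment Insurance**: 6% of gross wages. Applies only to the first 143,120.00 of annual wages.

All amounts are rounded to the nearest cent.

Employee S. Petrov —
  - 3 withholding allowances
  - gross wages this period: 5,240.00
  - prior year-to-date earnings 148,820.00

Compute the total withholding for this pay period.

Territorial Income Tax: taxable = 5,240.00 − 3×100.00 = 4,940.00
  306.40 + 21.7% × (4,940.00 − 2,400.00) = 306.40 + 21.7% × 2,540.00 = 857.58
Unemployment Insurance: YTD 148,820.00 ≥ cap 143,120.00 → 0.00
Total: 857.58 + 0.00 = 857.58

857.58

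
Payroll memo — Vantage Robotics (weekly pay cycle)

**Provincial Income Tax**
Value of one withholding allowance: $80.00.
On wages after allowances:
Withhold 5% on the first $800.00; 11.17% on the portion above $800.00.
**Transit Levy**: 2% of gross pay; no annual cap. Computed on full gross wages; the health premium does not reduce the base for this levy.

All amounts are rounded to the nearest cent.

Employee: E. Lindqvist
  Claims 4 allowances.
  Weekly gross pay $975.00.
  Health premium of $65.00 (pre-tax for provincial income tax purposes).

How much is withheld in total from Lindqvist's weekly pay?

Provincial Income Tax: taxable = $975.00 − $65.00 − 4×$80.00 = $590.00
  5% × $590.00 = $29.50
Transit Levy: 2% × $975.00 = $19.50
Total: $29.50 + $19.50 = $49.00

$49.00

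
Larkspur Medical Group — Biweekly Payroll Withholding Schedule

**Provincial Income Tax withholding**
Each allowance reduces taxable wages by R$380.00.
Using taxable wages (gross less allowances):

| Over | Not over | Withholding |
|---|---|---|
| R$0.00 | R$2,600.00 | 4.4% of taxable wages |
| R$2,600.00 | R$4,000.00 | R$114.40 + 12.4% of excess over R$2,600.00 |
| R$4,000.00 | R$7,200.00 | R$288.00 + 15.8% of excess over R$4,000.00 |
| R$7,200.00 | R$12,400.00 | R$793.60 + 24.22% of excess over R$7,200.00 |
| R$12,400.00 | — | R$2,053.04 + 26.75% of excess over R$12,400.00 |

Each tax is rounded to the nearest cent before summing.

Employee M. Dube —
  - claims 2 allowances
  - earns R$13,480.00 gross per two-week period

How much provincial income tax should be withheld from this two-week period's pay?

R$2,138.64

Provincial Income Tax: taxable = R$13,480.00 − 2×R$380.00 = R$12,720.00
  R$2,053.04 + 26.75% × (R$12,720.00 − R$12,400.00) = R$2,053.04 + 26.75% × R$320.00 = R$2,138.64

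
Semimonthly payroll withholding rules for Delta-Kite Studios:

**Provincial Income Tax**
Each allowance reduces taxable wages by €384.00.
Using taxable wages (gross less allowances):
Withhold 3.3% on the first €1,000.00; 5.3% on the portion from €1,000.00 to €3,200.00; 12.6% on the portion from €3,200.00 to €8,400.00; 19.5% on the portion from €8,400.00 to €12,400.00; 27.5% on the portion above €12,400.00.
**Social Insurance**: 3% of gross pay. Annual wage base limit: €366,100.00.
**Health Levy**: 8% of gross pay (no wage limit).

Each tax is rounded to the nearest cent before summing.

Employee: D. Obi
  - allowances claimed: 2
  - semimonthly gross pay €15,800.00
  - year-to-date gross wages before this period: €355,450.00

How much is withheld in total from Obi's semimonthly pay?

Provincial Income Tax: taxable = €15,800.00 − 2×€384.00 = €15,032.00
  €1,584.80 + 27.5% × (€15,032.00 − €12,400.00) = €1,584.80 + 27.5% × €2,632.00 = €2,308.60
Social Insurance: cap €366,100.00 − YTD €355,450.00 = €10,650.00 subject; 3% × €10,650.00 = €319.50
Health Levy: 8% × €15,800.00 = €1,264.00
Total: €2,308.60 + €319.50 + €1,264.00 = €3,892.10

€3,892.10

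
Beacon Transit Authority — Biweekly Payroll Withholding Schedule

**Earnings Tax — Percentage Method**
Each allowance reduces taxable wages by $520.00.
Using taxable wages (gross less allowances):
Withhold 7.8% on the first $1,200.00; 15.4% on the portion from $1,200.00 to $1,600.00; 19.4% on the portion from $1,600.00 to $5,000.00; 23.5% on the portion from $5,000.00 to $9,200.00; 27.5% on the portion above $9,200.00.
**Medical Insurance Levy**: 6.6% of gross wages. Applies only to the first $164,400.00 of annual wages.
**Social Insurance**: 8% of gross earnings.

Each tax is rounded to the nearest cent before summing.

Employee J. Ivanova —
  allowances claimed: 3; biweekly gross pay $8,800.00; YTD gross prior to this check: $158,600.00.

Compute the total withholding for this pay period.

Earnings Tax: taxable = $8,800.00 − 3×$520.00 = $7,240.00
  $814.80 + 23.5% × ($7,240.00 − $5,000.00) = $814.80 + 23.5% × $2,240.00 = $1,341.20
Medical Insurance Levy: cap $164,400.00 − YTD $158,600.00 = $5,800.00 subject; 6.6% × $5,800.00 = $382.80
Social Insurance: 8% × $8,800.00 = $704.00
Total: $1,341.20 + $382.80 + $704.00 = $2,428.00

$2,428.00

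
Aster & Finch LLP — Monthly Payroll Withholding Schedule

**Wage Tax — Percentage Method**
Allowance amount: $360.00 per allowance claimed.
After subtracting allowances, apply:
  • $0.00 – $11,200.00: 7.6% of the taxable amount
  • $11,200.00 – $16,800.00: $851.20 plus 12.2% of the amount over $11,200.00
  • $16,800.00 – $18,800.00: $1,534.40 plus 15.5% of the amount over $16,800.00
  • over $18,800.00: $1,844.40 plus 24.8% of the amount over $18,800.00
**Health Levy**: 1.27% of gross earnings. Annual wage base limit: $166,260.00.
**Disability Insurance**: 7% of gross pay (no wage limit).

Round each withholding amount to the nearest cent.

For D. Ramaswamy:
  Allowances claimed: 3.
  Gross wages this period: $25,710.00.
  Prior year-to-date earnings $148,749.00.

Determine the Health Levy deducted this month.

Health Levy: cap $166,260.00 − YTD $148,749.00 = $17,511.00 subject; 1.27% × $17,511.00 = $222.39

$222.39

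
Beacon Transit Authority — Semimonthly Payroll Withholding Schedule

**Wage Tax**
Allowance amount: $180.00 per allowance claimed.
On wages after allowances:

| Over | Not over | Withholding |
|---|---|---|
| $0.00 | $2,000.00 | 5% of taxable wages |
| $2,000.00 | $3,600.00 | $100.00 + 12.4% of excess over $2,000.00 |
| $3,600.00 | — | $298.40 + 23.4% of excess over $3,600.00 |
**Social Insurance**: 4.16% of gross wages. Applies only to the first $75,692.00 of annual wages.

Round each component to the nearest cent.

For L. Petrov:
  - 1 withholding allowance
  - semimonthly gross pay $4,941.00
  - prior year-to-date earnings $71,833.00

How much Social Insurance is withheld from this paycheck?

Social Insurance: cap $75,692.00 − YTD $71,833.00 = $3,859.00 subject; 4.16% × $3,859.00 = $160.53

$160.53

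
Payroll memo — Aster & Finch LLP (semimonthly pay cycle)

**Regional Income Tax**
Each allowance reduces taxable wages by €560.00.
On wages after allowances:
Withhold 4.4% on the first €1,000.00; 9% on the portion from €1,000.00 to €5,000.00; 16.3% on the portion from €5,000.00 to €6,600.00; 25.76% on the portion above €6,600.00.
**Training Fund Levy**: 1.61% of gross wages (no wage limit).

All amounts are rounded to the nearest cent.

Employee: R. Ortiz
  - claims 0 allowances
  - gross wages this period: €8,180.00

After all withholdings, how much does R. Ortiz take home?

€6,976.49

Regional Income Tax: taxable = €8,180.00
  €664.80 + 25.76% × (€8,180.00 − €6,600.00) = €664.80 + 25.76% × €1,580.00 = €1,071.81
Training Fund Levy: 1.61% × €8,180.00 = €131.70
Total withheld: €1,071.81 + €131.70 = €1,203.51
Net pay: €8,180.00 − €1,203.51 = €6,976.49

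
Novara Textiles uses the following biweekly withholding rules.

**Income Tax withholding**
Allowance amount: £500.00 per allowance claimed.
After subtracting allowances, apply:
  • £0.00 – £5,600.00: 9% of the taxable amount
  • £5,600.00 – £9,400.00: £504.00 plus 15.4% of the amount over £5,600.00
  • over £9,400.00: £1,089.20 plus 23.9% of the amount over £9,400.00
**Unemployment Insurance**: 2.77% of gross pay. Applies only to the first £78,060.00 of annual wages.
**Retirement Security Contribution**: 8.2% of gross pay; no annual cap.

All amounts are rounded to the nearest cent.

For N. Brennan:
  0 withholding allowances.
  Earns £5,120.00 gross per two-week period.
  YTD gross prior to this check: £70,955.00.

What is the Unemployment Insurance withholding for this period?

£141.82

Unemployment Insurance: 2.77% × £5,120.00 = £141.82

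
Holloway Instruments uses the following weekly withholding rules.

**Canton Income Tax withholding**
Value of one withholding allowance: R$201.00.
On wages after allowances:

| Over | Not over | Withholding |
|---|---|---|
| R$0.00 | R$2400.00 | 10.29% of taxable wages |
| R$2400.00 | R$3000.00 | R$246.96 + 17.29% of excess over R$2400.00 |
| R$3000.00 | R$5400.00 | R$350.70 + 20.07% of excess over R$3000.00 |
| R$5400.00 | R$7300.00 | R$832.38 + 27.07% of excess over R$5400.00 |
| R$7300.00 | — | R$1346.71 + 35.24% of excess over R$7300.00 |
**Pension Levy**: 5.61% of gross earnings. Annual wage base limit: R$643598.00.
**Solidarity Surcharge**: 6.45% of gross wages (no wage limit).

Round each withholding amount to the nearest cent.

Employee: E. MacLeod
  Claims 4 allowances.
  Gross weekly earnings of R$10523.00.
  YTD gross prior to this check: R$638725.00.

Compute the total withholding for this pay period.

R$3151.28

Canton Income Tax: taxable = R$10523.00 − 4×R$201.00 = R$9719.00
  R$1346.71 + 35.24% × (R$9719.00 − R$7300.00) = R$1346.71 + 35.24% × R$2419.00 = R$2199.17
Pension Levy: cap R$643598.00 − YTD R$638725.00 = R$4873.00 subject; 5.61% × R$4873.00 = R$273.38
Solidarity Surcharge: 6.45% × R$10523.00 = R$678.73
Total: R$2199.17 + R$273.38 + R$678.73 = R$3151.28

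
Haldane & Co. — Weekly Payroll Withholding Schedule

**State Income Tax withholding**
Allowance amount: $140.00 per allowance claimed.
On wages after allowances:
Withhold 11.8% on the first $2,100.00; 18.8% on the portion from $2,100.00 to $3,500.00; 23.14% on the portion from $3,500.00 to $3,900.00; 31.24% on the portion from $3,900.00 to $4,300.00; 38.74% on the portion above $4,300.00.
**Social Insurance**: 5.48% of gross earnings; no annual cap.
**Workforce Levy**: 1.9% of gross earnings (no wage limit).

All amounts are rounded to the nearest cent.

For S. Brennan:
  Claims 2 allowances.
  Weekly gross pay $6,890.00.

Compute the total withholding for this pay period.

State Income Tax: taxable = $6,890.00 − 2×$140.00 = $6,610.00
  $728.52 + 38.74% × ($6,610.00 − $4,300.00) = $728.52 + 38.74% × $2,310.00 = $1,623.41
Social Insurance: 5.48% × $6,890.00 = $377.57
Workforce Levy: 1.9% × $6,890.00 = $130.91
Total: $1,623.41 + $377.57 + $130.91 = $2,131.89

$2,131.89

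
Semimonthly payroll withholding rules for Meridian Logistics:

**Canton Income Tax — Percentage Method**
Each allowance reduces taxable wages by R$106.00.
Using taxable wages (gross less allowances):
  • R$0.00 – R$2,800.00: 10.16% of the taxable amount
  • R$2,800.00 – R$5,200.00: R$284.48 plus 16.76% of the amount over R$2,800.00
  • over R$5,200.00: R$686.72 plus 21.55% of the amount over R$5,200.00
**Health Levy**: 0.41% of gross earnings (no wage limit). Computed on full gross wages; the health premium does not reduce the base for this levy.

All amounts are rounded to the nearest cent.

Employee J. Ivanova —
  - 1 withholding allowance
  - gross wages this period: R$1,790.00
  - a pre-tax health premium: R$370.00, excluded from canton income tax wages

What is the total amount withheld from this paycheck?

R$140.84

Canton Income Tax: taxable = R$1,790.00 − R$370.00 − 1×R$106.00 = R$1,314.00
  10.16% × R$1,314.00 = R$133.50
Health Levy: 0.41% × R$1,790.00 = R$7.34
Total: R$133.50 + R$7.34 = R$140.84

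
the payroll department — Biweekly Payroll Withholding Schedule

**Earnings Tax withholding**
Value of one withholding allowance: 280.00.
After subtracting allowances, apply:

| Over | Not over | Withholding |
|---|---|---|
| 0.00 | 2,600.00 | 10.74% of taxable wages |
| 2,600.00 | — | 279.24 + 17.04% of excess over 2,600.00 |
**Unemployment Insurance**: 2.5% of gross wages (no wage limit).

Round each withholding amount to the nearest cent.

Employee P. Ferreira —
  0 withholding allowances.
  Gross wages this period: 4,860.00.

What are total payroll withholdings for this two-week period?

Earnings Tax: taxable = 4,860.00
  279.24 + 17.04% × (4,860.00 − 2,600.00) = 279.24 + 17.04% × 2,260.00 = 664.34
Unemployment Insurance: 2.5% × 4,860.00 = 121.50
Total: 664.34 + 121.50 = 785.84

785.84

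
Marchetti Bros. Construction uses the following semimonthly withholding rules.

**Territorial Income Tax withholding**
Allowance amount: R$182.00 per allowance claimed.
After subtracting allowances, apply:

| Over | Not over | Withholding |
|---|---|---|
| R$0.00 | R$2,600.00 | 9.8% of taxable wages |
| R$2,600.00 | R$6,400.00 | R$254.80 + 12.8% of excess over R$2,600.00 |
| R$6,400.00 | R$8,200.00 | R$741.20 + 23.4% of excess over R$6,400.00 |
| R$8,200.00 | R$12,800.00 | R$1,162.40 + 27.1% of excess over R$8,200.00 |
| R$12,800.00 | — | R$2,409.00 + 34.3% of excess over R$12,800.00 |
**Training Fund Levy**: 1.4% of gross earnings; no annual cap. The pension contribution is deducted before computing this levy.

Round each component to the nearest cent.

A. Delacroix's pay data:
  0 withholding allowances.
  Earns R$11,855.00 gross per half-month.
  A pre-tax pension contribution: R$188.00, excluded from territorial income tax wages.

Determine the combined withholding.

R$2,265.30

Territorial Income Tax: taxable = R$11,855.00 − R$188.00 = R$11,667.00
  R$1,162.40 + 27.1% × (R$11,667.00 − R$8,200.00) = R$1,162.40 + 27.1% × R$3,467.00 = R$2,101.96
Training Fund Levy: 1.4% × R$11,667.00 = R$163.34
Total: R$2,101.96 + R$163.34 = R$2,265.30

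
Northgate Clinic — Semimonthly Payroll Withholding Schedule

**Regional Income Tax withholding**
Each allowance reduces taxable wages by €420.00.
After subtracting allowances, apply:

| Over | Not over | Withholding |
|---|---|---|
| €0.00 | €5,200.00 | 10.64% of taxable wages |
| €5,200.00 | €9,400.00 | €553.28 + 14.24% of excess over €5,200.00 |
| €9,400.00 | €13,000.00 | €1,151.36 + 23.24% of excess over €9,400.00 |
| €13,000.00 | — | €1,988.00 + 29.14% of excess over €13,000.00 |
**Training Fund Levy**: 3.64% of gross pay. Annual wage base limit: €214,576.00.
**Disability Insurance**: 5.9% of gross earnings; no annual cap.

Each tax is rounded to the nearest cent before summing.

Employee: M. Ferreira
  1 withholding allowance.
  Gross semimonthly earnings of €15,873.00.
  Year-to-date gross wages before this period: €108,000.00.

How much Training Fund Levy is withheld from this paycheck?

Training Fund Levy: 3.64% × €15,873.00 = €577.78

€577.78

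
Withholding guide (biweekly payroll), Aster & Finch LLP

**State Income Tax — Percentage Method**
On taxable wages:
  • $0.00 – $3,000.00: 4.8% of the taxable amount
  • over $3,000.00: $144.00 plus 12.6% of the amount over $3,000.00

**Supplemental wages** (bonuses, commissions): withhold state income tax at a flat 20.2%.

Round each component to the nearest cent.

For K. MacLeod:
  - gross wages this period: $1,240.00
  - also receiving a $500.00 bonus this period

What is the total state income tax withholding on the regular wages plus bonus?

State Income Tax: taxable = $1,240.00
  4.8% × $1,240.00 = $59.52
Supplemental (20.2% flat on bonus): 20.2% × $500.00 = $101.00
Total state income tax: $59.52 + $101.00 = $160.52

$160.52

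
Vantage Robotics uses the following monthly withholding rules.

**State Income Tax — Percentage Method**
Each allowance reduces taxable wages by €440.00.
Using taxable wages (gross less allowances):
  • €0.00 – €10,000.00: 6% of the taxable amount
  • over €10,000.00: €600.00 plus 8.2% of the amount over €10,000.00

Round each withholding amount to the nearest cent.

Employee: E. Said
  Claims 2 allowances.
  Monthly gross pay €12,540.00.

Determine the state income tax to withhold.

State Income Tax: taxable = €12,540.00 − 2×€440.00 = €11,660.00
  €600.00 + 8.2% × (€11,660.00 − €10,000.00) = €600.00 + 8.2% × €1,660.00 = €736.12

€736.12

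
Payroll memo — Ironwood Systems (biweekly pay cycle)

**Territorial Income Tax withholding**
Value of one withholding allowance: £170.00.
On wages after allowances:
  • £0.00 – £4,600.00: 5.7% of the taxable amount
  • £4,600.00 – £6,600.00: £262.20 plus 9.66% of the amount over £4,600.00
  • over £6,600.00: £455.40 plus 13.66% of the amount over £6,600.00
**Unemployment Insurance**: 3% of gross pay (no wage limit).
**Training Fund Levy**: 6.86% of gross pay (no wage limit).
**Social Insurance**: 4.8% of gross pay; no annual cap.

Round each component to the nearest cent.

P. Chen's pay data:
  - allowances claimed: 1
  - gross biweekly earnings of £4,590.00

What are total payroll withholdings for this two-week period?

Territorial Income Tax: taxable = £4,590.00 − 1×£170.00 = £4,420.00
  5.7% × £4,420.00 = £251.94
Unemployment Insurance: 3% × £4,590.00 = £137.70
Training Fund Levy: 6.86% × £4,590.00 = £314.87
Social Insurance: 4.8% × £4,590.00 = £220.32
Total: £251.94 + £137.70 + £314.87 + £220.32 = £924.83

£924.83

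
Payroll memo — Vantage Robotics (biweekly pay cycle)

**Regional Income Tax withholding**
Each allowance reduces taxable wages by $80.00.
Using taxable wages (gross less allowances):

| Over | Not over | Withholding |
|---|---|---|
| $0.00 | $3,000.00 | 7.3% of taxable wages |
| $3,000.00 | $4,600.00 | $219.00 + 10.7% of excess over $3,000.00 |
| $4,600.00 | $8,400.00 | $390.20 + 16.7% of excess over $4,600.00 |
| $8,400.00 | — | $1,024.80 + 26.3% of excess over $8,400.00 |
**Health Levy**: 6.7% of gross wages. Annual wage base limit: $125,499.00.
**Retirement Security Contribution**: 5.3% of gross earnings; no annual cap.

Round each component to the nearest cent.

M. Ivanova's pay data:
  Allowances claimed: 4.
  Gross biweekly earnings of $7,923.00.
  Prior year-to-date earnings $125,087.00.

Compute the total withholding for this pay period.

$1,339.22

Regional Income Tax: taxable = $7,923.00 − 4×$80.00 = $7,603.00
  $390.20 + 16.7% × ($7,603.00 − $4,600.00) = $390.20 + 16.7% × $3,003.00 = $891.70
Health Levy: cap $125,499.00 − YTD $125,087.00 = $412.00 subject; 6.7% × $412.00 = $27.60
Retirement Security Contribution: 5.3% × $7,923.00 = $419.92
Total: $891.70 + $27.60 + $419.92 = $1,339.22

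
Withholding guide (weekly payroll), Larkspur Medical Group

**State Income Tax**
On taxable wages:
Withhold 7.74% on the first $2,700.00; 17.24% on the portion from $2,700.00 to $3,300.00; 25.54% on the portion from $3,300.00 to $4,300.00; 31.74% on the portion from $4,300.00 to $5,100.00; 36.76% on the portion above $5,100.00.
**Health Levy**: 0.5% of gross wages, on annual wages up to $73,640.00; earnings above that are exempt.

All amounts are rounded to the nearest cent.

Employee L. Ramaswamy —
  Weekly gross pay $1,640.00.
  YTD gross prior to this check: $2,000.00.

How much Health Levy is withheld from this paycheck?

Health Levy: 0.5% × $1,640.00 = $8.20

$8.20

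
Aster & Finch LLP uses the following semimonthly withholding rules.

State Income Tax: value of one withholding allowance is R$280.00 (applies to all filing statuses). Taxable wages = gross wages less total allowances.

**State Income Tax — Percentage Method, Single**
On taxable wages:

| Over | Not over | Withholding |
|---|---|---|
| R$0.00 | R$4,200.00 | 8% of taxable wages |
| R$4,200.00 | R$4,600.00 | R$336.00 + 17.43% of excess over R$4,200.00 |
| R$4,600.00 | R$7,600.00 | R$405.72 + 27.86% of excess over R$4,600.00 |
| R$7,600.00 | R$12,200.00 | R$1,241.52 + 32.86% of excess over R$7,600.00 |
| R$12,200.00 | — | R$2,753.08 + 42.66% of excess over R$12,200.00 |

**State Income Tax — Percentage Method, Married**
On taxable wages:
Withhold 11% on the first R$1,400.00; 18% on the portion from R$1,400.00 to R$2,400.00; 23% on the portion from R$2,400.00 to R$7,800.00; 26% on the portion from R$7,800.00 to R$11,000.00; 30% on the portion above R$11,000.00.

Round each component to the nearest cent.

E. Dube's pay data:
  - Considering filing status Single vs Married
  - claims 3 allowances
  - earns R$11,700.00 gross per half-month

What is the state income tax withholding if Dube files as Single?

State Income Tax (Single): taxable = R$11,700.00 − 3×R$280.00 = R$10,860.00
  R$1,241.52 + 32.86% × (R$10,860.00 − R$7,600.00) = R$1,241.52 + 32.86% × R$3,260.00 = R$2,312.76

R$2,312.76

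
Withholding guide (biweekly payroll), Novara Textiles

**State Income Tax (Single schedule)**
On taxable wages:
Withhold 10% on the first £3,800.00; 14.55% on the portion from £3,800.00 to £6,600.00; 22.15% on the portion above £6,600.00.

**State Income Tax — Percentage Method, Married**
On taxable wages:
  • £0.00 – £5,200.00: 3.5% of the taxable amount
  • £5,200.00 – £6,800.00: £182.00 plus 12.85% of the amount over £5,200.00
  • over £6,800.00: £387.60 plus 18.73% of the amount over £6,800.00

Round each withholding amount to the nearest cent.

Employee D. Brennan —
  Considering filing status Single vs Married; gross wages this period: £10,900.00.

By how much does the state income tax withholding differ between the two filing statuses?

State Income Tax (Single): taxable = £10,900.00
  £787.40 + 22.15% × (£10,900.00 − £6,600.00) = £787.40 + 22.15% × £4,300.00 = £1,739.85
State Income Tax (Married): taxable = £10,900.00
  £387.60 + 18.73% × (£10,900.00 − £6,800.00) = £387.60 + 18.73% × £4,100.00 = £1,155.53
Difference: |£1,739.85 − £1,155.53| = £584.32 (higher under Single)

£584.32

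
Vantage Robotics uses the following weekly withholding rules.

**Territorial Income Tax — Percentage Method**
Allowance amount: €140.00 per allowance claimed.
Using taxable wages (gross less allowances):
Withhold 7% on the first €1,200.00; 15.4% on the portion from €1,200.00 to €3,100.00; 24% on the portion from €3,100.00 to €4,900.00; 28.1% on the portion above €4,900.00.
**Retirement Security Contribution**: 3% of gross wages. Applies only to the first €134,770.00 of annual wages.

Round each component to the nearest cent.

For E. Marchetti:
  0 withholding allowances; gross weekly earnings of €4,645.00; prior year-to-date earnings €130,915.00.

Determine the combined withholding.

€863.05

Territorial Income Tax: taxable = €4,645.00
  €376.60 + 24% × (€4,645.00 − €3,100.00) = €376.60 + 24% × €1,545.00 = €747.40
Retirement Security Contribution: cap €134,770.00 − YTD €130,915.00 = €3,855.00 subject; 3% × €3,855.00 = €115.65
Total: €747.40 + €115.65 = €863.05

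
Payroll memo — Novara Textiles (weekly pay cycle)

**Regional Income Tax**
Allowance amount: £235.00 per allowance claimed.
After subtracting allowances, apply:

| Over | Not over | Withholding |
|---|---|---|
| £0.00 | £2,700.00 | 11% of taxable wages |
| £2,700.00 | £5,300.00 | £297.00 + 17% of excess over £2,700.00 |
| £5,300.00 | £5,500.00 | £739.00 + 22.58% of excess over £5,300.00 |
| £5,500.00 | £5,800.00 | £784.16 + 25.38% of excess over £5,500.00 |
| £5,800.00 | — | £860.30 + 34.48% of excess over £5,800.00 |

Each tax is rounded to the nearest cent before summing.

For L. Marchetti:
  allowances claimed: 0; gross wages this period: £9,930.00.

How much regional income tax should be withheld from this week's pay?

Regional Income Tax: taxable = £9,930.00
  £860.30 + 34.48% × (£9,930.00 − £5,800.00) = £860.30 + 34.48% × £4,130.00 = £2,284.32

£2,284.32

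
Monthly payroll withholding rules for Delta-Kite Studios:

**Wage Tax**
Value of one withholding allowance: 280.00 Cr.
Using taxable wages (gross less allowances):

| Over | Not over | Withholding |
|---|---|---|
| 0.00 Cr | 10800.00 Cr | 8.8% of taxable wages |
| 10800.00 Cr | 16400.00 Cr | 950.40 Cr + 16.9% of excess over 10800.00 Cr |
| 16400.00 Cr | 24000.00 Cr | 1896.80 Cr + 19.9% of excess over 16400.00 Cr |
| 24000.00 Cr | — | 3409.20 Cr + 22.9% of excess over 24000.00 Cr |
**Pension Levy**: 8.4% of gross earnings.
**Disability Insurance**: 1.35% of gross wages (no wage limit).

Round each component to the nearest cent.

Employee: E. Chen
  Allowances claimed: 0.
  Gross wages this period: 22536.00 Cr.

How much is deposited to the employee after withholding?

Wage Tax: taxable = 22536.00 Cr
  1896.80 Cr + 19.9% × (22536.00 Cr − 16400.00 Cr) = 1896.80 Cr + 19.9% × 6136.00 Cr = 3117.86 Cr
Pension Levy: 8.4% × 22536.00 Cr = 1893.02 Cr
Disability Insurance: 1.35% × 22536.00 Cr = 304.24 Cr
Total withheld: 3117.86 Cr + 1893.02 Cr + 304.24 Cr = 5315.12 Cr
Net pay: 22536.00 Cr − 5315.12 Cr = 17220.88 Cr

17220.88 Cr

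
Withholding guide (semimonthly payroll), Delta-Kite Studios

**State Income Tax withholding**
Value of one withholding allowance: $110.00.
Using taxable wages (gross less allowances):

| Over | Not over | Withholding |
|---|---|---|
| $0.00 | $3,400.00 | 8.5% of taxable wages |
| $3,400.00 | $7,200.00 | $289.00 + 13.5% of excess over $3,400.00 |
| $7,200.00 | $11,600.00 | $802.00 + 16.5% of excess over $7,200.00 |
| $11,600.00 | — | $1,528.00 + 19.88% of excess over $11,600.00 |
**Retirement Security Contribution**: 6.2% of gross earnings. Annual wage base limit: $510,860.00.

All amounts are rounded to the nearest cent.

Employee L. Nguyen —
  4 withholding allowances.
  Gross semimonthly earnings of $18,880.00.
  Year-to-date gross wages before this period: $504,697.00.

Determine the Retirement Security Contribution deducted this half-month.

$382.11

Retirement Security Contribution: cap $510,860.00 − YTD $504,697.00 = $6,163.00 subject; 6.2% × $6,163.00 = $382.11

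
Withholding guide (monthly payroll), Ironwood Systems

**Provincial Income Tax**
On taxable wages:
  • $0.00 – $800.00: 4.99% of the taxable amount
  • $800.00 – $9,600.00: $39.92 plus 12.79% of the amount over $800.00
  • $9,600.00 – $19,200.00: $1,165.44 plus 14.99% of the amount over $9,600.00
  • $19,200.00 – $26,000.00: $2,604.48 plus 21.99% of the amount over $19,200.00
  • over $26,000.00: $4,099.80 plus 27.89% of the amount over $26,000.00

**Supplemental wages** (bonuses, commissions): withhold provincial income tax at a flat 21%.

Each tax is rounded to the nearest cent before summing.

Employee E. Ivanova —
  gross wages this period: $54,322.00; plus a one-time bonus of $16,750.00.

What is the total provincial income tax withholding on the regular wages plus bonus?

Provincial Income Tax: taxable = $54,322.00
  $4,099.80 + 27.89% × ($54,322.00 − $26,000.00) = $4,099.80 + 27.89% × $28,322.00 = $11,998.81
Supplemental (21% flat on bonus): 21% × $16,750.00 = $3,517.50
Total provincial income tax: $11,998.81 + $3,517.50 = $15,516.31

$15,516.31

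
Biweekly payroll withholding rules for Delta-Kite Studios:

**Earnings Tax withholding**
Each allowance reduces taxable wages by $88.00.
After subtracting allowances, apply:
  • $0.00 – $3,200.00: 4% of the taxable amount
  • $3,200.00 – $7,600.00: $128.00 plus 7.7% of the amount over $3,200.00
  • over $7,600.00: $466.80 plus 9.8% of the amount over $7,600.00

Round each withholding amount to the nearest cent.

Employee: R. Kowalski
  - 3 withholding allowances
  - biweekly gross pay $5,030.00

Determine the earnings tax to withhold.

$248.58

Earnings Tax: taxable = $5,030.00 − 3×$88.00 = $4,766.00
  $128.00 + 7.7% × ($4,766.00 − $3,200.00) = $128.00 + 7.7% × $1,566.00 = $248.58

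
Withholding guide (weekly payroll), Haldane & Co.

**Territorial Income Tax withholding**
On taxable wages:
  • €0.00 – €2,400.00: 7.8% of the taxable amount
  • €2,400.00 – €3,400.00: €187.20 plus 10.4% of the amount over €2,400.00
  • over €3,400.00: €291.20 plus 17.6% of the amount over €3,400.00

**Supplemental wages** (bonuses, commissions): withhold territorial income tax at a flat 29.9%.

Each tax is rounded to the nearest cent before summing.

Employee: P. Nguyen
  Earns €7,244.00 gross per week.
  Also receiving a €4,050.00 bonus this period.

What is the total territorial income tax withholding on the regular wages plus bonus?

Territorial Income Tax: taxable = €7,244.00
  €291.20 + 17.6% × (€7,244.00 − €3,400.00) = €291.20 + 17.6% × €3,844.00 = €967.74
Supplemental (29.9% flat on bonus): 29.9% × €4,050.00 = €1,210.95
Total territorial income tax: €967.74 + €1,210.95 = €2,178.69

€2,178.69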